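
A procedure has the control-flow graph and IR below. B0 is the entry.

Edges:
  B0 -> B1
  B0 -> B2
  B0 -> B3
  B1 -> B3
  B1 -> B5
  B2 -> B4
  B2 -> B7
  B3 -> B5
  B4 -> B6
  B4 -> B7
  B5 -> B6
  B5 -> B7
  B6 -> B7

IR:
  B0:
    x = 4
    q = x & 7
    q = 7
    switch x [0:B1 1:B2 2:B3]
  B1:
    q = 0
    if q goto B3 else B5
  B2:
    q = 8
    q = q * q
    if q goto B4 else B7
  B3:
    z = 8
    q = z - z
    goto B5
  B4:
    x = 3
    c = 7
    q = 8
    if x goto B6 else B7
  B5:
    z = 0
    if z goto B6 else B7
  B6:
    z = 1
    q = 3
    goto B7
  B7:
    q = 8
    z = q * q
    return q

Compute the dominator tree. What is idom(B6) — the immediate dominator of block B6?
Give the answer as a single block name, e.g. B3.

idom tree: B1←B0 B2←B0 B3←B0 B4←B2 B5←B0 B6←B0 B7←B0
Dom at joins:
  B3: preds {B0,B1}: {B0} ∩ {B0,B1} = {B0}; idom=B0
  B5: preds {B1,B3}: {B0,B1} ∩ {B0,B3} = {B0}; idom=B0
  B6: preds {B4,B5}: {B0,B2,B4} ∩ {B0,B5} = {B0}; idom=B0
  B7: preds {B2,B4,B5,B6}: {B0,B2} ∩ {B0,B2,B4} ∩ {B0,B5} ∩ {B0,B6} = {B0}; idom=B0

idom(B6) = B0

Answer: B0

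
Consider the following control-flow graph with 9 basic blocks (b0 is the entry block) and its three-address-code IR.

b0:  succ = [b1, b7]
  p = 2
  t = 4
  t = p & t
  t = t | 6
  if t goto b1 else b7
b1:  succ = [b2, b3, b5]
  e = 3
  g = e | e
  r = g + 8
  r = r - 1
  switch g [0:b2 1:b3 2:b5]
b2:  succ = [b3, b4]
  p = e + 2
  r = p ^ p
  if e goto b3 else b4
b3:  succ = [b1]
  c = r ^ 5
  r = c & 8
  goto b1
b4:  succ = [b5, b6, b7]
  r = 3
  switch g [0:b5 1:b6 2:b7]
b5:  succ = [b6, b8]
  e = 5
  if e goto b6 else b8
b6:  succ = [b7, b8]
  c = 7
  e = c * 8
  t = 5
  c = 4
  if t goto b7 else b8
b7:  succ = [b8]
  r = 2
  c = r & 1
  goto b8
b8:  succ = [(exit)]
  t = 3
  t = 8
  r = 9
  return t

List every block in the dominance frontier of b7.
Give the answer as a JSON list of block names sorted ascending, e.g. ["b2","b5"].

idom tree: b1←b0 b2←b1 b3←b1 b4←b2 b5←b1 b6←b1 b7←b0 b8←b0
Join-block Dom:
  b1: preds {b0,b3}: {b0} ∩ {b0,b1,b3} = {b0}; idom=b0
  b3: preds {b1,b2}: {b0,b1} ∩ {b0,b1,b2} = {b0,b1}; idom=b1
  b5: preds {b1,b4}: {b0,b1} ∩ {b0,b1,b2,b4} = {b0,b1}; idom=b1
  b6: preds {b4,b5}: {b0,b1,b2,b4} ∩ {b0,b1,b5} = {b0,b1}; idom=b1
  b7: preds {b0,b4,b6}: {b0} ∩ {b0,b1,b2,b4} ∩ {b0,b1,b6} = {b0}; idom=b0
  b8: preds {b5,b6,b7}: {b0,b1,b5} ∩ {b0,b1,b6} ∩ {b0,b7} = {b0}; idom=b0

DF derivation:
  b1←b0: walk · to b0
  b1←b3: walk b3→b1 to b0
  b3←b1: walk · to b1
  b3←b2: walk b2 to b1
  b5←b1: walk · to b1
  b5←b4: walk b4→b2 to b1
  b6←b4: walk b4→b2 to b1
  b6←b5: walk b5 to b1
  b7←b0: walk · to b0
  b7←b4: walk b4→b2→b1 to b0
  b7←b6: walk b6→b1 to b0
  b8←b5: walk b5→b1 to b0
  b8←b6: walk b6→b1 to b0
  b8←b7: walk b7 to b0
  b0 → ∅
  b1 → {b1,b7,b8}
  b2 → {b3,b5,b6,b7}
  b3 → {b1}
  b4 → {b5,b6,b7}
  b5 → {b6,b8}
  b6 → {b7,b8}
  b7 → {b8}
  b8 → ∅

DF(b7) = ["b8"]

Answer: ["b8"]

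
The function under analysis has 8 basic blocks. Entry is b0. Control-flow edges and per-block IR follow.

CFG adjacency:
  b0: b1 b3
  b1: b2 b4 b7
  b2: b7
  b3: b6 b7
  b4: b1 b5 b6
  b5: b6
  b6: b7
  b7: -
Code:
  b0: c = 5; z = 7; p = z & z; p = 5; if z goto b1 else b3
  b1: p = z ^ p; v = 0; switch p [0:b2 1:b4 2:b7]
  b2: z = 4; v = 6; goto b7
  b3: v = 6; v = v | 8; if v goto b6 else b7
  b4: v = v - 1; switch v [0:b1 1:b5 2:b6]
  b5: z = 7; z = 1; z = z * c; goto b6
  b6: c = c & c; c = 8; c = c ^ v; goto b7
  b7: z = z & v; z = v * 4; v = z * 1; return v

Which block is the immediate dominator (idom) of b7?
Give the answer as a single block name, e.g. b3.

idom tree: b1←b0 b2←b1 b3←b0 b4←b1 b5←b4 b6←b0 b7←b0
Dom at joins:
  b1: preds {b0,b4}: {b0} ∩ {b0,b1,b4} = {b0}; idom=b0
  b6: preds {b3,b4,b5}: {b0,b3} ∩ {b0,b1,b4} ∩ {b0,b1,b4,b5} = {b0}; idom=b0
  b7: preds {b1,b2,b3,b6}: {b0,b1} ∩ {b0,b1,b2} ∩ {b0,b3} ∩ {b0,b6} = {b0}; idom=b0

idom(b7) = b0

Answer: b0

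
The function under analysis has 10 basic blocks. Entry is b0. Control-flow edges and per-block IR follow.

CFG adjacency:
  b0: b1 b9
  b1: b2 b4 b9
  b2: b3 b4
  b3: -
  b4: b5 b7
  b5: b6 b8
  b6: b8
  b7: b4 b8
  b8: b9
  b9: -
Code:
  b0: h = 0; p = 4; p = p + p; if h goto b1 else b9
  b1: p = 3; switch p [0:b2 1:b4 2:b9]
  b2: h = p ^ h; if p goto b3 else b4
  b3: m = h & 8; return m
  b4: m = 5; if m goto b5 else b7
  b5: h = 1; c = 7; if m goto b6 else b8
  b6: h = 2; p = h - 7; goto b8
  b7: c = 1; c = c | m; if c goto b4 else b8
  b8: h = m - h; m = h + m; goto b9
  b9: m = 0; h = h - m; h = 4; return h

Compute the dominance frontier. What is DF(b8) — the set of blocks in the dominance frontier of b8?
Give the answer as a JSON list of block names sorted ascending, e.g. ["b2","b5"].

idom tree: b1←b0 b2←b1 b3←b2 b4←b1 b5←b4 b6←b5 b7←b4 b8←b4 b9←b0
Dom∩ at merges:
  b4: preds {b1,b2,b7}: {b0,b1} ∩ {b0,b1,b2} ∩ {b0,b1,b4,b7} = {b0,b1}; idom=b1
  b8: preds {b5,b6,b7}: {b0,b1,b4,b5} ∩ {b0,b1,b4,b5,b6} ∩ {b0,b1,b4,b7} = {b0,b1,b4}; idom=b4
  b9: preds {b0,b1,b8}: {b0} ∩ {b0,b1} ∩ {b0,b1,b4,b8} = {b0}; idom=b0

DF derivation:
  join b4 pred b1: · stop@b1
  join b4 pred b2: b2 stop@b1
  join b4 pred b7: b7→b4 stop@b1
  join b8 pred b5: b5 stop@b4
  join b8 pred b6: b6→b5 stop@b4
  join b8 pred b7: b7 stop@b4
  join b9 pred b0: · stop@b0
  join b9 pred b1: b1 stop@b0
  join b9 pred b8: b8→b4→b1 stop@b0
  b0 → ∅
  b1 → {b9}
  b2 → {b4}
  b3 → ∅
  b4 → {b4,b9}
  b5 → {b8}
  b6 → {b8}
  b7 → {b4,b8}
  b8 → {b9}
  b9 → ∅

DF(b8) = ["b9"]

Answer: ["b9"]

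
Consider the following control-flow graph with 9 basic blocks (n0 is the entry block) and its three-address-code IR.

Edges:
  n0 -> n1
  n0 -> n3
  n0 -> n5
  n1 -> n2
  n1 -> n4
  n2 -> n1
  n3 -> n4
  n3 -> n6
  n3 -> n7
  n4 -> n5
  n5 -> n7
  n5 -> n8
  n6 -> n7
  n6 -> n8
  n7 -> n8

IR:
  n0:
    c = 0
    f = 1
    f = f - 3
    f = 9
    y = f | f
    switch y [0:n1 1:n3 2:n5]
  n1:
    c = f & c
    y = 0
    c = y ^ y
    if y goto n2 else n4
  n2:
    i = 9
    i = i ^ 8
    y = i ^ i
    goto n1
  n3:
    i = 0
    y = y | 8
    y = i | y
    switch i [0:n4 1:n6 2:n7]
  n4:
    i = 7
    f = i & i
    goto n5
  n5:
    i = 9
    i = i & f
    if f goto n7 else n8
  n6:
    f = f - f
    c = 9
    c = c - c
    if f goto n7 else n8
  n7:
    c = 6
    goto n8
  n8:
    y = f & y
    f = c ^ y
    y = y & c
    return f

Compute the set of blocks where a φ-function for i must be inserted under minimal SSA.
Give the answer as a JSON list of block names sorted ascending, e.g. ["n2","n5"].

idom tree: n1←n0 n2←n1 n3←n0 n4←n0 n5←n0 n6←n3 n7←n0 n8←n0
Join-block Dom:
  n1: preds {n0,n2}: {n0} ∩ {n0,n1,n2} = {n0}; idom=n0
  n4: preds {n1,n3}: {n0,n1} ∩ {n0,n3} = {n0}; idom=n0
  n5: preds {n0,n4}: {n0} ∩ {n0,n4} = {n0}; idom=n0
  n7: preds {n3,n5,n6}: {n0,n3} ∩ {n0,n5} ∩ {n0,n3,n6} = {n0}; idom=n0
  n8: preds {n5,n6,n7}: {n0,n5} ∩ {n0,n3,n6} ∩ {n0,n7} = {n0}; idom=n0

DF walk-up:
  n1←n0: walk · to n0
  n1←n2: walk n2→n1 to n0
  n4←n1: walk n1 to n0
  n4←n3: walk n3 to n0
  n5←n0: walk · to n0
  n5←n4: walk n4 to n0
  n7←n3: walk n3 to n0
  n7←n5: walk n5 to n0
  n7←n6: walk n6→n3 to n0
  n8←n5: walk n5 to n0
  n8←n6: walk n6→n3 to n0
  n8←n7: walk n7 to n0
  n0: DF=∅
  n1: DF={n1,n4}
  n2: DF={n1}
  n3: DF={n4,n7,n8}
  n4: DF={n5}
  n5: DF={n7,n8}
  n6: DF={n7,n8}
  n7: DF={n8}
  n8: DF=∅

φ for i: defs {n2,n3,n4,n5}
  DF⁺ = {n1,n4,n5,n7,n8}

Answer: ["n1", "n4", "n5", "n7", "n8"]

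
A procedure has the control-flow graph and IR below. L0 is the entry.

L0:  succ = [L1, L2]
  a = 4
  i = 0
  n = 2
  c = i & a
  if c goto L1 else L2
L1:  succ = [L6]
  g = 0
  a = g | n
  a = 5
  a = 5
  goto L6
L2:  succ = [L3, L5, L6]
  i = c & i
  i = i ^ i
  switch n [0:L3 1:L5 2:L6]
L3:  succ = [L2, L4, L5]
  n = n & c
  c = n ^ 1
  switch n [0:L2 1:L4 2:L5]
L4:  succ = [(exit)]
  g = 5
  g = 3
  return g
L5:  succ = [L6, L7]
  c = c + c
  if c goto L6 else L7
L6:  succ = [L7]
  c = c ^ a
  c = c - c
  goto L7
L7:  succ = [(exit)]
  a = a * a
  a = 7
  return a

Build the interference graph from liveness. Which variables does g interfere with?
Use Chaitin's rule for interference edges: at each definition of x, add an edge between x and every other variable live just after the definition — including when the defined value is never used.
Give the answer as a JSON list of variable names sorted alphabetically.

def/use:
  L0: {a,c,i,n} / ∅
  L1: {a,g} / {n}
  L2: {i} / {c,i,n}
  L3: {c,n} / {c,n}
  L4: {g} / ∅
  L5: {c} / {c}
  L6: {c} / {a,c}
  L7: {a} / {a}

Backward fixpoint:
  L0 li=∅ lo={a,c,i,n}
  L1 li={c,n} lo={a,c}
  L2 li={a,c,i,n} lo={a,c,i,n}
  L3 li={a,c,i,n} lo={a,c,i,n}
  L4 li=∅ lo=∅
  L5 li={a,c} lo={a,c}
  L6 li={a,c} lo={a}
  L7 li={a} lo=∅

Interference:
  a: {c,i,n}
  c: {a,g,i,n}
  g: {c,n}
  i: {a,c,n}
  n: {a,c,g,i}

N(g) = ["c", "n"]

Answer: ["c", "n"]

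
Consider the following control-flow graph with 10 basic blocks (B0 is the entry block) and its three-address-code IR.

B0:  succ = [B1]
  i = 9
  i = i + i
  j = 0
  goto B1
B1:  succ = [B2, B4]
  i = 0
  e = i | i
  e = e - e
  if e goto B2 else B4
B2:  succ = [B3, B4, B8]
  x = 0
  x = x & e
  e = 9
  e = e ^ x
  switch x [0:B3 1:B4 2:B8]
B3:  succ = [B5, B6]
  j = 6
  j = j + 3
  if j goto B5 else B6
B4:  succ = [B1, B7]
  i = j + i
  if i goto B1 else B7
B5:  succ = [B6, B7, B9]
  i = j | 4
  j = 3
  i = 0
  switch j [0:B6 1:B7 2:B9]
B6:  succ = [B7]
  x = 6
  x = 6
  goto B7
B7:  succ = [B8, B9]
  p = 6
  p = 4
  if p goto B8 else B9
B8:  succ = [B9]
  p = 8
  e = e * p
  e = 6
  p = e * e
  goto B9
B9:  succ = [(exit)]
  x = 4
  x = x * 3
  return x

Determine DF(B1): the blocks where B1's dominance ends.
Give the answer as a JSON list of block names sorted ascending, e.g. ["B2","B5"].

idom tree: B1←B0 B2←B1 B3←B2 B4←B1 B5←B3 B6←B3 B7←B1 B8←B1 B9←B1
Dom∩ at merges:
  B1: preds {B0,B4}: {B0} ∩ {B0,B1,B4} = {B0}; idom=B0
  B4: preds {B1,B2}: {B0,B1} ∩ {B0,B1,B2} = {B0,B1}; idom=B1
  B6: preds {B3,B5}: {B0,B1,B2,B3} ∩ {B0,B1,B2,B3,B5} = {B0,B1,B2,B3}; idom=B3
  B7: preds {B4,B5,B6}: {B0,B1,B4} ∩ {B0,B1,B2,B3,B5} ∩ {B0,B1,B2,B3,B6} = {B0,B1}; idom=B1
  B8: preds {B2,B7}: {B0,B1,B2} ∩ {B0,B1,B7} = {B0,B1}; idom=B1
  B9: preds {B5,B7,B8}: {B0,B1,B2,B3,B5} ∩ {B0,B1,B7} ∩ {B0,B1,B8} = {B0,B1}; idom=B1

Frontier:
  B1←B0: walk · to B0
  B1←B4: walk B4→B1 to B0
  B4←B1: walk · to B1
  B4←B2: walk B2 to B1
  B6←B3: walk · to B3
  B6←B5: walk B5 to B3
  B7←B4: walk B4 to B1
  B7←B5: walk B5→B3→B2 to B1
  B7←B6: walk B6→B3→B2 to B1
  B8←B2: walk B2 to B1
  B8←B7: walk B7 to B1
  B9←B5: walk B5→B3→B2 to B1
  B9←B7: walk B7 to B1
  B9←B8: walk B8 to B1
  B0 → ∅
  B1 → {B1}
  B2 → {B4,B7,B8,B9}
  B3 → {B7,B9}
  B4 → {B1,B7}
  B5 → {B6,B7,B9}
  B6 → {B7}
  B7 → {B8,B9}
  B8 → {B9}
  B9 → ∅

DF(B1) = ["B1"]

Answer: ["B1"]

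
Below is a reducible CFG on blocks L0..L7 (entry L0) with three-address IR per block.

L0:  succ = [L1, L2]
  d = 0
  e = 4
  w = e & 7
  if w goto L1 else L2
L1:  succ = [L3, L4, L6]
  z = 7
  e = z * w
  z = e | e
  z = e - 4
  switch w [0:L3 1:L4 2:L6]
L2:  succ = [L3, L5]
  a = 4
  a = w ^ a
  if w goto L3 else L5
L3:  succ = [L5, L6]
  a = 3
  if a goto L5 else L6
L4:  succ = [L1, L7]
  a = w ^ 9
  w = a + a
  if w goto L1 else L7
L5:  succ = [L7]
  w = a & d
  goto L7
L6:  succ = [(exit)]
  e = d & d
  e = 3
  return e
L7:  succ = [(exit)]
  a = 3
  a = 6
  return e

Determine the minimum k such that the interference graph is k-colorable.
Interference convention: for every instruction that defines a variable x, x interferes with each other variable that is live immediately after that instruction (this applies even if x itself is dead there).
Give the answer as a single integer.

Answer: 4

Analysis:
Block summaries:
  L0: def={d,e,w} ue=∅
  L1: def={e,z} ue={w}
  L2: def={a} ue={w}
  L3: def={a} ue=∅
  L4: def={a,w} ue={w}
  L5: def={w} ue={a,d}
  L6: def={e} ue={d}
  L7: def={a} ue={e}

Backward fixpoint:
  L0 li=∅ lo={d,e,w}
  L1 li={d,w} lo={d,e,w}
  L2 li={d,e,w} lo={a,d,e}
  L3 li={d,e} lo={a,d,e}
  L4 li={d,e,w} lo={d,e,w}
  L5 li={a,d,e} lo={e}
  L6 li={d} lo=∅
  L7 li={e} lo=∅

Interfere edges:
  a: {d,e,w}
  d: {a,e,w,z}
  e: {a,d,w,z}
  w: {a,d,e,z}
  z: {d,e,w}

Registers:
  clique {a,d,e,w} ⇒ need ≥ 4
  assign a→R3 d→R0 e→R1 w→R2 z→R3 — no edge inside a register ⇒ χ ≤ 4
  χ = 4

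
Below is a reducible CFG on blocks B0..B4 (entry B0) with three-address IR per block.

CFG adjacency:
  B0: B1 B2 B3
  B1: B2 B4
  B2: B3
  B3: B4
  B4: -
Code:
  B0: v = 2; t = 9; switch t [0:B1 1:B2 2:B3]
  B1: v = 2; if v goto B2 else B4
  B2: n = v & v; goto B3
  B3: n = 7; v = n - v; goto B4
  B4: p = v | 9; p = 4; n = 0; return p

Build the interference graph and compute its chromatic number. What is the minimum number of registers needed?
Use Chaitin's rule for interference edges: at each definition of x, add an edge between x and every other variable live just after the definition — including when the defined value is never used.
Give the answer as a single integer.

def/use:
  B0: def={t,v} ue=∅
  B1: def={v} ue=∅
  B2: def={n} ue={v}
  B3: def={n,v} ue={v}
  B4: def={n,p} ue={v}

Liveness:
  live B0: ∅→{v}
  live B1: ∅→{v}
  live B2: {v}→{v}
  live B3: {v}→{v}
  live B4: {v}→∅

Interference:
  n↔{p,v}
  p↔{n}
  t↔{v}
  v↔{n,t}

Colouring:
  clique {n,p} ⇒ need ≥ 2
  assign n→r0 p→r1 t→r0 v→r1 — no edge inside a register ⇒ χ ≤ 2
  χ = 2

Answer: 2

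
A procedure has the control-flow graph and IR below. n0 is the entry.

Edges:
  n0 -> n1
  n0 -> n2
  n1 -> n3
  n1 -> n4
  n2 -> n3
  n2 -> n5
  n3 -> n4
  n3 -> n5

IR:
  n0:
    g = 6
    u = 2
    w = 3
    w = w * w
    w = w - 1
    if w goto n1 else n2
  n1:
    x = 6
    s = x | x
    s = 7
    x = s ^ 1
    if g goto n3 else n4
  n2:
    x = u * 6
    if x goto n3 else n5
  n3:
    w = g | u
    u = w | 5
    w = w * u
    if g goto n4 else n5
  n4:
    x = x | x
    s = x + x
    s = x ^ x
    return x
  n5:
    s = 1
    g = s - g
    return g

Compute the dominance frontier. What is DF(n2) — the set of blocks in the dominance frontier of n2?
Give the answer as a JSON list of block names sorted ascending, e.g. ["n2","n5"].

Answer: ["n3", "n5"]

Derivation:
idom tree: n1←n0 n2←n0 n3←n0 n4←n0 n5←n0
Join-block Dom:
  n3: preds {n1,n2}: {n0,n1} ∩ {n0,n2} = {n0}; idom=n0
  n4: preds {n1,n3}: {n0,n1} ∩ {n0,n3} = {n0}; idom=n0
  n5: preds {n2,n3}: {n0,n2} ∩ {n0,n3} = {n0}; idom=n0

DF derivation:
  join n3 pred n1: n1 stop@n0
  join n3 pred n2: n2 stop@n0
  join n4 pred n1: n1 stop@n0
  join n4 pred n3: n3 stop@n0
  join n5 pred n2: n2 stop@n0
  join n5 pred n3: n3 stop@n0
  DF(n0)=∅
  DF(n1)={n3,n4}
  DF(n2)={n3,n5}
  DF(n3)={n4,n5}
  DF(n4)=∅
  DF(n5)=∅

DF(n2) = ["n3", "n5"]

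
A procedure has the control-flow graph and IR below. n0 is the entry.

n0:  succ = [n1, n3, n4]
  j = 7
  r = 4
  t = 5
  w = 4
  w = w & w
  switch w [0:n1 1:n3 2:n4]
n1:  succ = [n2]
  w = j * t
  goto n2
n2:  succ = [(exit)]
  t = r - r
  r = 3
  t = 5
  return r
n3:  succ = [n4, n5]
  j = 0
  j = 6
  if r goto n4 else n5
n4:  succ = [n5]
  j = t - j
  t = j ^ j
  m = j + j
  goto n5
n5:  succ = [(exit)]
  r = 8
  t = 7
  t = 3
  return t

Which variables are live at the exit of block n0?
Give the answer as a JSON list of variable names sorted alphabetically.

def/use:
  n0 def {j,r,t,w} use ∅
  n1 def {w} use {j,t}
  n2 def {r,t} use {r}
  n3 def {j} use {r}
  n4 def {j,m,t} use {j,t}
  n5 def {r,t} use ∅

Live sets:
  live n0: ∅→{j,r,t}
  live n1: {j,r,t}→{r}
  live n2: {r}→∅
  live n3: {r,t}→{j,t}
  live n4: {j,t}→∅
  live n5: ∅→∅

live-out(n0) = ["j", "r", "t"]

Answer: ["j", "r", "t"]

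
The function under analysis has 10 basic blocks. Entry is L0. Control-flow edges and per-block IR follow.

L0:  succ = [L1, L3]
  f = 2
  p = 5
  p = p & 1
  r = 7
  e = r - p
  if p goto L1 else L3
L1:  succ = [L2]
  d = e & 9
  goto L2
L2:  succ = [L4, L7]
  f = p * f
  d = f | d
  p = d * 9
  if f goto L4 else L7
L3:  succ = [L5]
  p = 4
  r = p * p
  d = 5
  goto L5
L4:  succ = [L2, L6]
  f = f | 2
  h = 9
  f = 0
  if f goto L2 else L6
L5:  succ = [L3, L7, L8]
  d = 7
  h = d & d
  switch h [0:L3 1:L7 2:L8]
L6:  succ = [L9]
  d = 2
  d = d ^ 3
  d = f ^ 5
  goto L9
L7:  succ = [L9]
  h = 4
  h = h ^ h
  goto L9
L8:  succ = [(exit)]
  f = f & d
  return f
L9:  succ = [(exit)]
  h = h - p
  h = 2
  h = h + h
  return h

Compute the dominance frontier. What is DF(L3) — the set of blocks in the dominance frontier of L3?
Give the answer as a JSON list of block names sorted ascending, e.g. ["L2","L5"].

idom tree: L1←L0 L2←L1 L3←L0 L4←L2 L5←L3 L6←L4 L7←L0 L8←L5 L9←L0
Dom at joins:
  L2: preds {L1,L4}: {L0,L1} ∩ {L0,L1,L2,L4} = {L0,L1}; idom=L1
  L3: preds {L0,L5}: {L0} ∩ {L0,L3,L5} = {L0}; idom=L0
  L7: preds {L2,L5}: {L0,L1,L2} ∩ {L0,L3,L5} = {L0}; idom=L0
  L9: preds {L6,L7}: {L0,L1,L2,L4,L6} ∩ {L0,L7} = {L0}; idom=L0

DF derivation:
  join L2 pred L1: · stop@L1
  join L2 pred L4: L4→L2 stop@L1
  join L3 pred L0: · stop@L0
  join L3 pred L5: L5→L3 stop@L0
  join L7 pred L2: L2→L1 stop@L0
  join L7 pred L5: L5→L3 stop@L0
  join L9 pred L6: L6→L4→L2→L1 stop@L0
  join L9 pred L7: L7 stop@L0
  DF(L0)=∅
  DF(L1)={L7,L9}
  DF(L2)={L2,L7,L9}
  DF(L3)={L3,L7}
  DF(L4)={L2,L9}
  DF(L5)={L3,L7}
  DF(L6)={L9}
  DF(L7)={L9}
  DF(L8)=∅
  DF(L9)=∅

DF(L3) = ["L3", "L7"]

Answer: ["L3", "L7"]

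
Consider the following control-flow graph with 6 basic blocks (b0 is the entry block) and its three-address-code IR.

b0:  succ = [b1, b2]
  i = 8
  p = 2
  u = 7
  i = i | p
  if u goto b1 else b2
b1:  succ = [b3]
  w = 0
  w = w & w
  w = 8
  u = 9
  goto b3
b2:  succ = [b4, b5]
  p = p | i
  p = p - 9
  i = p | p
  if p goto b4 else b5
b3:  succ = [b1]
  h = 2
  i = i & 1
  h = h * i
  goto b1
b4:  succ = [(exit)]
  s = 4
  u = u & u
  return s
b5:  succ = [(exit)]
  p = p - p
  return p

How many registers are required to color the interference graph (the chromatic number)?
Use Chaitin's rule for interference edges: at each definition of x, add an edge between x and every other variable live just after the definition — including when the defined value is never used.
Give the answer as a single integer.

Block summaries:
  b0: def={i,p,u} ue=∅
  b1: def={u,w} ue=∅
  b2: def={i,p} ue={i,p}
  b3: def={h,i} ue={i}
  b4: def={s,u} ue={u}
  b5: def={p} ue={p}

Liveness:
  b0 li=∅ lo={i,p,u}
  b1 li={i} lo={i}
  b2 li={i,p,u} lo={p,u}
  b3 li={i} lo={i}
  b4 li={u} lo=∅
  b5 li={p} lo=∅

Conflict graph:
  h↔{i}
  i↔{h,p,u,w}
  p↔{i,u}
  s↔{u}
  u↔{i,p,s}
  w↔{i}

Registers:
  clique {i,p,u} ⇒ need ≥ 3
  3-colouring: R0={i,s}  R1={h,u,w}  R2={p}
  χ = 3

Answer: 3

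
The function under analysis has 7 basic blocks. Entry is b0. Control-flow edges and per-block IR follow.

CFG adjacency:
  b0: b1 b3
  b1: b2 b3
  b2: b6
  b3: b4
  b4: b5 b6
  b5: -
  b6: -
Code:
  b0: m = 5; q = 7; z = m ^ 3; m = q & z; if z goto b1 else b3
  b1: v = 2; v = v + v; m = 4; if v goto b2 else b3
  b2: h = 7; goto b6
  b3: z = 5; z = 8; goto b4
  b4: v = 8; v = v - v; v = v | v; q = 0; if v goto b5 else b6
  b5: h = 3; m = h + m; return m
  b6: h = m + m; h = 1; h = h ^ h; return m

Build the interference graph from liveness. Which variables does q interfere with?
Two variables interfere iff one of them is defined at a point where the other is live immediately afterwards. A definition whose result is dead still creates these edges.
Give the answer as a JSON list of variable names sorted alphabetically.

Per-block:
  b0 def {m,q,z} use ∅
  b1 def {m,v} use ∅
  b2 def {h} use ∅
  b3 def {z} use ∅
  b4 def {q,v} use ∅
  b5 def {h,m} use {m}
  b6 def {h} use {m}

Backward fixpoint:
  b0 li=∅ lo={m}
  b1 li=∅ lo={m}
  b2 li={m} lo={m}
  b3 li={m} lo={m}
  b4 li={m} lo={m}
  b5 li={m} lo=∅
  b6 li={m} lo=∅

Interfere edges:
  h↔{m}
  m↔{h,q,v,z}
  q↔{m,v,z}
  v↔{m,q}
  z↔{m,q}

N(q) = ["m", "v", "z"]

Answer: ["m", "v", "z"]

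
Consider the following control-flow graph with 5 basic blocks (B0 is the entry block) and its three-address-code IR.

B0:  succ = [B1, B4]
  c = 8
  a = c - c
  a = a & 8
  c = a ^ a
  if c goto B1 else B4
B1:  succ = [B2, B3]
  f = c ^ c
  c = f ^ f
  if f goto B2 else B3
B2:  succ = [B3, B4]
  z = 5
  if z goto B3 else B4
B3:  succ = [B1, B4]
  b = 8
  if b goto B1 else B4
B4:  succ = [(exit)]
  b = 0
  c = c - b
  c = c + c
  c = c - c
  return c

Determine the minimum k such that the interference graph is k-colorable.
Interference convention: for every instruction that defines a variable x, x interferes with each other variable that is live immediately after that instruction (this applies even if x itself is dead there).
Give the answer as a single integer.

def/use:
  B0: def={a,c} ue=∅
  B1: def={c,f} ue={c}
  B2: def={z} ue=∅
  B3: def={b} ue=∅
  B4: def={b,c} ue={c}

Live sets:
  B0: in=∅ out={c}
  B1: in={c} out={c}
  B2: in={c} out={c}
  B3: in={c} out={c}
  B4: in={c} out=∅

Conflict graph:
  a: ∅
  b: {c}
  c: {b,f,z}
  f: {c}
  z: {c}

Chromatic number:
  lower bound: {b,c} mutually conflict ⇒ χ ≥ 2
  assign a→R0 b→R1 c→R0 f→R1 z→R1 — no edge inside a register ⇒ χ ≤ 2
  χ = 2

Answer: 2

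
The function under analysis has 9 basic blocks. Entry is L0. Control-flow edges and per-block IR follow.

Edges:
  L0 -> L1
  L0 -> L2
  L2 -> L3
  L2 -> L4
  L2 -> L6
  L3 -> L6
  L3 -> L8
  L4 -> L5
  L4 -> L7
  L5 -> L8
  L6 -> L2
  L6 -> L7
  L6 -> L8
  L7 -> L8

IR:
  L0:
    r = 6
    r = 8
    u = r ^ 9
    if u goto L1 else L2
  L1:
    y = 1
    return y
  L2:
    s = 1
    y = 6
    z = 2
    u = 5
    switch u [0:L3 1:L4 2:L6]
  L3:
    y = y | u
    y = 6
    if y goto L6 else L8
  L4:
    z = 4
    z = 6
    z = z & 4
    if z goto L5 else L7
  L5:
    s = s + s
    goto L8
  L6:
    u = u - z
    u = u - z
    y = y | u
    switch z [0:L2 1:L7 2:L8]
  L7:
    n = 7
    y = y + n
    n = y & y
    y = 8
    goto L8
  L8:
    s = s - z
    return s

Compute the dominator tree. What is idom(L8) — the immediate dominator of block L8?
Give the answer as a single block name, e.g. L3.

Answer: L2

Analysis:
idom tree: L1←L0 L2←L0 L3←L2 L4←L2 L5←L4 L6←L2 L7←L2 L8←L2
Dom at joins:
  L2: preds {L0,L6}: {L0} ∩ {L0,L2,L6} = {L0}; idom=L0
  L6: preds {L2,L3}: {L0,L2} ∩ {L0,L2,L3} = {L0,L2}; idom=L2
  L7: preds {L4,L6}: {L0,L2,L4} ∩ {L0,L2,L6} = {L0,L2}; idom=L2
  L8: preds {L3,L5,L6,L7}: {L0,L2,L3} ∩ {L0,L2,L4,L5} ∩ {L0,L2,L6} ∩ {L0,L2,L7} = {L0,L2}; idom=L2

idom(L8) = L2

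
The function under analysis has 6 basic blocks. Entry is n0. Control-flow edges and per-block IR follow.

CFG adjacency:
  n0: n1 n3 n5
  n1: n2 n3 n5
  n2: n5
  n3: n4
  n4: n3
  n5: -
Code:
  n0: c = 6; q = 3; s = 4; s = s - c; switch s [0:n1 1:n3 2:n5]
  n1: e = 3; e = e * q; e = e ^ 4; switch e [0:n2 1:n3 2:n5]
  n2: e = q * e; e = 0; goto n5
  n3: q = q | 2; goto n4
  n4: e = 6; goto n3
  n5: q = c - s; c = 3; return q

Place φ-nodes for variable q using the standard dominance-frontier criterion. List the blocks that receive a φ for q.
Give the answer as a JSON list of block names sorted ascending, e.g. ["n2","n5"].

Answer: ["n3"]

Working:
idom tree: n1←n0 n2←n1 n3←n0 n4←n3 n5←n0
Dom at joins:
  n3: preds {n0,n1,n4}: {n0} ∩ {n0,n1} ∩ {n0,n3,n4} = {n0}; idom=n0
  n5: preds {n0,n1,n2}: {n0} ∩ {n0,n1} ∩ {n0,n1,n2} = {n0}; idom=n0

Frontier:
  join n3 pred n0: · stop@n0
  join n3 pred n1: n1 stop@n0
  join n3 pred n4: n4→n3 stop@n0
  join n5 pred n0: · stop@n0
  join n5 pred n1: n1 stop@n0
  join n5 pred n2: n2→n1 stop@n0
  DF(n0)=∅
  DF(n1)={n3,n5}
  DF(n2)={n5}
  DF(n3)={n3}
  DF(n4)={n3}
  DF(n5)=∅

φ for q: defs {n0,n3,n5}
  DF⁺ = {n3}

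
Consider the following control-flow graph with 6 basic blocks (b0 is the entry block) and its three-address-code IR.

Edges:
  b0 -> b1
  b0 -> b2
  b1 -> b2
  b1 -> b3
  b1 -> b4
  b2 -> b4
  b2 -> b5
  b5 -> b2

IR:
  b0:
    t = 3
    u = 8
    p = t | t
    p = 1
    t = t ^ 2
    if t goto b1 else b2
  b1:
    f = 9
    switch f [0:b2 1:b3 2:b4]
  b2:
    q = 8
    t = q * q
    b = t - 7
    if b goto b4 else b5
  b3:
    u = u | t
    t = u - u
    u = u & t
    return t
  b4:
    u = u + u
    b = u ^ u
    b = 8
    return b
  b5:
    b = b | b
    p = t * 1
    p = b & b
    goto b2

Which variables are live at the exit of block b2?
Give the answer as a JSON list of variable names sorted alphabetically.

def/use:
  b0: {p,t,u} / ∅
  b1: {f} / ∅
  b2: {b,q,t} / ∅
  b3: {t,u} / {t,u}
  b4: {b,u} / {u}
  b5: {b,p} / {b,t}

Live sets:
  live b0: ∅→{t,u}
  live b1: {t,u}→{t,u}
  live b2: {u}→{b,t,u}
  live b3: {t,u}→∅
  live b4: {u}→∅
  live b5: {b,t,u}→{u}

live-out(b2) = ["b", "t", "u"]

Answer: ["b", "t", "u"]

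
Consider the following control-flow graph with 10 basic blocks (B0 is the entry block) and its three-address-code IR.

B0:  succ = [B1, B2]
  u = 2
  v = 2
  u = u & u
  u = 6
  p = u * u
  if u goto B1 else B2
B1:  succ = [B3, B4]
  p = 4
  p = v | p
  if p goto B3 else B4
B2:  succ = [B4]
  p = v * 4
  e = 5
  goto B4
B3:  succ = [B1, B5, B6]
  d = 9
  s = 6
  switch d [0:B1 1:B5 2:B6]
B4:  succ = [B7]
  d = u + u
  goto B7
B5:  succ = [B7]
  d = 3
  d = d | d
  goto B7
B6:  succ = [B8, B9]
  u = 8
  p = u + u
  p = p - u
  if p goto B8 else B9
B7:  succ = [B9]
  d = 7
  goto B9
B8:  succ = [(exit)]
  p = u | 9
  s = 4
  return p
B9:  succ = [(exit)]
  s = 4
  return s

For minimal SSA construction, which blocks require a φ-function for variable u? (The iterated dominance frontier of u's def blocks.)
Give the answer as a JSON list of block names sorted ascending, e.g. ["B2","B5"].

Answer: ["B9"]

Working:
idom tree: B1←B0 B2←B0 B3←B1 B4←B0 B5←B3 B6←B3 B7←B0 B8←B6 B9←B0
Dom∩ at merges:
  B1: preds {B0,B3}: {B0} ∩ {B0,B1,B3} = {B0}; idom=B0
  B4: preds {B1,B2}: {B0,B1} ∩ {B0,B2} = {B0}; idom=B0
  B7: preds {B4,B5}: {B0,B4} ∩ {B0,B1,B3,B5} = {B0}; idom=B0
  B9: preds {B6,B7}: {B0,B1,B3,B6} ∩ {B0,B7} = {B0}; idom=B0

Frontier:
  join B1 pred B0: · stop@B0
  join B1 pred B3: B3→B1 stop@B0
  join B4 pred B1: B1 stop@B0
  join B4 pred B2: B2 stop@B0
  join B7 pred B4: B4 stop@B0
  join B7 pred B5: B5→B3→B1 stop@B0
  join B9 pred B6: B6→B3→B1 stop@B0
  join B9 pred B7: B7 stop@B0
  B0 → ∅
  B1 → {B1,B4,B7,B9}
  B2 → {B4}
  B3 → {B1,B7,B9}
  B4 → {B7}
  B5 → {B7}
  B6 → {B9}
  B7 → {B9}
  B8 → ∅
  B9 → ∅

φ for u: defs {B0,B6}
  DF⁺ = {B9}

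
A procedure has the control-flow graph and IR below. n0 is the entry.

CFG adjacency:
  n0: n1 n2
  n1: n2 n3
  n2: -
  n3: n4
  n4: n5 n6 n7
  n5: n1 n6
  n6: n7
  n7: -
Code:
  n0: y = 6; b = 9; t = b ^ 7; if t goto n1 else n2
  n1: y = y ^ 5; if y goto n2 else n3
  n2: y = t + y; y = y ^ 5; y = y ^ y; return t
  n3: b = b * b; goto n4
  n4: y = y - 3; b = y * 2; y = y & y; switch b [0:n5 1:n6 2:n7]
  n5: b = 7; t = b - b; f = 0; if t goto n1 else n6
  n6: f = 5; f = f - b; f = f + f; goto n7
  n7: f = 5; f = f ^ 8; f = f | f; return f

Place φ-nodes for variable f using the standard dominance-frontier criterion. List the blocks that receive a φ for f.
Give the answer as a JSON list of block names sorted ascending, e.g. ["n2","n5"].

idom tree: n1←n0 n2←n0 n3←n1 n4←n3 n5←n4 n6←n4 n7←n4
Dom at joins:
  n1: preds {n0,n5}: {n0} ∩ {n0,n1,n3,n4,n5} = {n0}; idom=n0
  n2: preds {n0,n1}: {n0} ∩ {n0,n1} = {n0}; idom=n0
  n6: preds {n4,n5}: {n0,n1,n3,n4} ∩ {n0,n1,n3,n4,n5} = {n0,n1,n3,n4}; idom=n4
  n7: preds {n4,n6}: {n0,n1,n3,n4} ∩ {n0,n1,n3,n4,n6} = {n0,n1,n3,n4}; idom=n4

DF derivation:
  n1←n0: walk · to n0
  n1←n5: walk n5→n4→n3→n1 to n0
  n2←n0: walk · to n0
  n2←n1: walk n1 to n0
  n6←n4: walk · to n4
  n6←n5: walk n5 to n4
  n7←n4: walk · to n4
  n7←n6: walk n6 to n4
  DF(n0)=∅
  DF(n1)={n1,n2}
  DF(n2)=∅
  DF(n3)={n1}
  DF(n4)={n1}
  DF(n5)={n1,n6}
  DF(n6)={n7}
  DF(n7)=∅

φ for f: defs {n5,n6,n7}
  DF⁺ = {n1,n2,n6,n7}

Answer: ["n1", "n2", "n6", "n7"]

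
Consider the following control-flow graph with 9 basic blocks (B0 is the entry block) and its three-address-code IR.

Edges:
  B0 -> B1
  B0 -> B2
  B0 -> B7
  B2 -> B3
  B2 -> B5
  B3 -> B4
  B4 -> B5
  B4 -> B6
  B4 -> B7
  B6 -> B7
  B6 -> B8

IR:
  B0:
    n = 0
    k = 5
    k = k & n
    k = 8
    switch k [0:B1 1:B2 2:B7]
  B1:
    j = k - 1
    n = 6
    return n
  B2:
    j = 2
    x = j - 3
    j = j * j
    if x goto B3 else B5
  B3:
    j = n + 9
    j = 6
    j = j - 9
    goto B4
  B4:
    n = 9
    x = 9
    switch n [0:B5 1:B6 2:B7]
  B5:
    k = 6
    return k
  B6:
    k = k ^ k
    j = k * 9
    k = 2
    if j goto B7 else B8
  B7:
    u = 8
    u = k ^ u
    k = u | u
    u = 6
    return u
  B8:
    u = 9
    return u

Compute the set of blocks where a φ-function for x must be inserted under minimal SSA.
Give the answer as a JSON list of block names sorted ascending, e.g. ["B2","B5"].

idom tree: B1←B0 B2←B0 B3←B2 B4←B3 B5←B2 B6←B4 B7←B0 B8←B6
Dom∩ at merges:
  B5: preds {B2,B4}: {B0,B2} ∩ {B0,B2,B3,B4} = {B0,B2}; idom=B2
  B7: preds {B0,B4,B6}: {B0} ∩ {B0,B2,B3,B4} ∩ {B0,B2,B3,B4,B6} = {B0}; idom=B0

DF derivation:
  join B5 pred B2: · stop@B2
  join B5 pred B4: B4→B3 stop@B2
  join B7 pred B0: · stop@B0
  join B7 pred B4: B4→B3→B2 stop@B0
  join B7 pred B6: B6→B4→B3→B2 stop@B0
  B0 → ∅
  B1 → ∅
  B2 → {B7}
  B3 → {B5,B7}
  B4 → {B5,B7}
  B5 → ∅
  B6 → {B7}
  B7 → ∅
  B8 → ∅

φ for x: defs {B2,B4}
  DF⁺ = {B5,B7}

Answer: ["B5", "B7"]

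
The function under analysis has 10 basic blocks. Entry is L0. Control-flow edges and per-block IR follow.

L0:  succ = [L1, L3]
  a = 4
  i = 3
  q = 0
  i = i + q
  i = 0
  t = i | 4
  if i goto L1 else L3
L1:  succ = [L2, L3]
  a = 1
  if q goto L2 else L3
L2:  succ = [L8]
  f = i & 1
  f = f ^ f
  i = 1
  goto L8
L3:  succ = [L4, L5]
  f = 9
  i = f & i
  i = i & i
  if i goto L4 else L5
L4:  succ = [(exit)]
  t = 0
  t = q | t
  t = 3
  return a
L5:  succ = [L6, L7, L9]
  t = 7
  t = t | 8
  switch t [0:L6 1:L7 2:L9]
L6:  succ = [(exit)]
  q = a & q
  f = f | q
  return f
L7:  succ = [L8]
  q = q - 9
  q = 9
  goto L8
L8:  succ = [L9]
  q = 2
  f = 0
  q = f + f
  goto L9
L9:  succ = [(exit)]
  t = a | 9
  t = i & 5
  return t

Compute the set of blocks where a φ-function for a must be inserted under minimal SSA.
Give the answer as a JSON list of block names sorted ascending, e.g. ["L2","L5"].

idom tree: L1←L0 L2←L1 L3←L0 L4←L3 L5←L3 L6←L5 L7←L5 L8←L0 L9←L0
Dom∩ at merges:
  L3: preds {L0,L1}: {L0} ∩ {L0,L1} = {L0}; idom=L0
  L8: preds {L2,L7}: {L0,L1,L2} ∩ {L0,L3,L5,L7} = {L0}; idom=L0
  L9: preds {L5,L8}: {L0,L3,L5} ∩ {L0,L8} = {L0}; idom=L0

DF walk-up:
  join L3 pred L0: · stop@L0
  join L3 pred L1: L1 stop@L0
  join L8 pred L2: L2→L1 stop@L0
  join L8 pred L7: L7→L5→L3 stop@L0
  join L9 pred L5: L5→L3 stop@L0
  join L9 pred L8: L8 stop@L0
  L0 → ∅
  L1 → {L3,L8}
  L2 → {L8}
  L3 → {L8,L9}
  L4 → ∅
  L5 → {L8,L9}
  L6 → ∅
  L7 → {L8}
  L8 → {L9}
  L9 → ∅

φ for a: defs {L0,L1}
  DF⁺ = {L3,L8,L9}

Answer: ["L3", "L8", "L9"]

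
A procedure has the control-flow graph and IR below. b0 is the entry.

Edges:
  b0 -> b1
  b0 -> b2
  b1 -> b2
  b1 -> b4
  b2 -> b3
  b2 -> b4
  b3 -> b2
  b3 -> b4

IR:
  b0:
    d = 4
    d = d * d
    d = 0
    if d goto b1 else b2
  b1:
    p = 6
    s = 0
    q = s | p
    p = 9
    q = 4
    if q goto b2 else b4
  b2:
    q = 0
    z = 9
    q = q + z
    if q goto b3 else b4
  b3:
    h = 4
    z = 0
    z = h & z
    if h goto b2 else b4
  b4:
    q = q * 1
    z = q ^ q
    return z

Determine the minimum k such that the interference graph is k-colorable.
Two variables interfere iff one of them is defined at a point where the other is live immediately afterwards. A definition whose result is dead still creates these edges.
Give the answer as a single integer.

def/use:
  b0: {d} / ∅
  b1: {p,q,s} / ∅
  b2: {q,z} / ∅
  b3: {h,z} / ∅
  b4: {q,z} / {q}

Liveness:
  live b0: ∅→∅
  live b1: ∅→{q}
  live b2: ∅→{q}
  live b3: {q}→{q}
  live b4: {q}→∅

Interfere edges:
  d: ∅
  h: {q,z}
  p: {s}
  q: {h,z}
  s: {p}
  z: {h,q}

Registers:
  clique {h,q,z} ⇒ need ≥ 3
  assign d→c0 h→c0 p→c0 q→c1 s→c1 z→c2 — no edge inside a register ⇒ χ ≤ 3
  χ = 3

Answer: 3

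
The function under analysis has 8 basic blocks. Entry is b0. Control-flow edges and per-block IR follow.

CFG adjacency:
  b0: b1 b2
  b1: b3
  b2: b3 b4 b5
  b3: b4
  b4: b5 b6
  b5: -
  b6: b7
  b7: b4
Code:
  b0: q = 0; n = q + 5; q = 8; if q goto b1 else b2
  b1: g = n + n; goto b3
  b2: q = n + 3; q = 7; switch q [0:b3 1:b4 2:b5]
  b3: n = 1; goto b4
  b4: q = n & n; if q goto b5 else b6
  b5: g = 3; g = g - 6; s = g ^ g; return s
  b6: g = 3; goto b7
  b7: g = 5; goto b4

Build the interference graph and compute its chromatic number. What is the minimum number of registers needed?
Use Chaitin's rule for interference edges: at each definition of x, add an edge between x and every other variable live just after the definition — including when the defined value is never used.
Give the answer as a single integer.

Per-block:
  b0 def {n,q} use ∅
  b1 def {g} use {n}
  b2 def {q} use {n}
  b3 def {n} use ∅
  b4 def {q} use {n}
  b5 def {g,s} use ∅
  b6 def {g} use ∅
  b7 def {g} use ∅

Live sets:
  b0: in=∅ out={n}
  b1: in={n} out=∅
  b2: in={n} out={n}
  b3: in=∅ out={n}
  b4: in={n} out={n}
  b5: in=∅ out=∅
  b6: in={n} out={n}
  b7: in={n} out={n}

Conflict graph:
  g — {n}
  n — {g,q}
  q — {n}
  s — ∅

Chromatic number:
  lower bound: {g,n} mutually conflict ⇒ χ ≥ 2
  2-colouring: c0={n,s}  c1={g,q}
  χ = 2

Answer: 2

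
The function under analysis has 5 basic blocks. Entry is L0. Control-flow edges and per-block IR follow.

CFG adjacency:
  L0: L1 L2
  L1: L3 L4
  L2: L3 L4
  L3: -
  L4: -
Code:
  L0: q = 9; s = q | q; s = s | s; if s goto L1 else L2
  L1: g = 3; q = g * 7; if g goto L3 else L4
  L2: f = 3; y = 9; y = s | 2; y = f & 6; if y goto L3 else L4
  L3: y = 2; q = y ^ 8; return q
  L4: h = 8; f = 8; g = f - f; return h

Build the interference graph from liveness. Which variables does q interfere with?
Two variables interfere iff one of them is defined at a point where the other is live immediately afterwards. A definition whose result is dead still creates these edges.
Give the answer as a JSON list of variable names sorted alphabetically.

Block summaries:
  L0 def {q,s} use ∅
  L1 def {g,q} use ∅
  L2 def {f,y} use {s}
  L3 def {q,y} use ∅
  L4 def {f,g,h} use ∅

Live sets:
  L0: in=∅ out={s}
  L1: in=∅ out=∅
  L2: in={s} out=∅
  L3: in=∅ out=∅
  L4: in=∅ out=∅

Conflict graph:
  f↔{h,s,y}
  g↔{h,q}
  h↔{f,g}
  q↔{g}
  s↔{f,y}
  y↔{f,s}

N(q) = ["g"]

Answer: ["g"]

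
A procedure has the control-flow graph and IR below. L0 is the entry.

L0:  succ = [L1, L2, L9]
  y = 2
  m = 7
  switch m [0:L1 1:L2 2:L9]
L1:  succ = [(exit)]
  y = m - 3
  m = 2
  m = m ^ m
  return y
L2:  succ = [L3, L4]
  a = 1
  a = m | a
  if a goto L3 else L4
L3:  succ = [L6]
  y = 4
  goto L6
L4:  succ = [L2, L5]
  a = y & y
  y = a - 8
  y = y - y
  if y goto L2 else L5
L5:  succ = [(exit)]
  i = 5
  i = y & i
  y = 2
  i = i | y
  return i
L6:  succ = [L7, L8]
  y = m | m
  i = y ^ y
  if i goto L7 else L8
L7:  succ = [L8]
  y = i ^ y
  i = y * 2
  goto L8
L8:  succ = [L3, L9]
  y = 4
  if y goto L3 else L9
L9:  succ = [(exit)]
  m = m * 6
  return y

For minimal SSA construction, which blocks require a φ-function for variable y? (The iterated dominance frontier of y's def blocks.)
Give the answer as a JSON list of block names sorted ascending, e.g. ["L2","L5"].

idom tree: L1←L0 L2←L0 L3←L2 L4←L2 L5←L4 L6←L3 L7←L6 L8←L6 L9←L0
Dom at joins:
  L2: preds {L0,L4}: {L0} ∩ {L0,L2,L4} = {L0}; idom=L0
  L3: preds {L2,L8}: {L0,L2} ∩ {L0,L2,L3,L6,L8} = {L0,L2}; idom=L2
  L8: preds {L6,L7}: {L0,L2,L3,L6} ∩ {L0,L2,L3,L6,L7} = {L0,L2,L3,L6}; idom=L6
  L9: preds {L0,L8}: {L0} ∩ {L0,L2,L3,L6,L8} = {L0}; idom=L0

DF walk-up:
  join L2 pred L0: · stop@L0
  join L2 pred L4: L4→L2 stop@L0
  join L3 pred L2: · stop@L2
  join L3 pred L8: L8→L6→L3 stop@L2
  join L8 pred L6: · stop@L6
  join L8 pred L7: L7 stop@L6
  join L9 pred L0: · stop@L0
  join L9 pred L8: L8→L6→L3→L2 stop@L0
  L0: DF=∅
  L1: DF=∅
  L2: DF={L2,L9}
  L3: DF={L3,L9}
  L4: DF={L2}
  L5: DF=∅
  L6: DF={L3,L9}
  L7: DF={L8}
  L8: DF={L3,L9}
  L9: DF=∅

φ for y: defs {L0,L1,L3,L4,L5,L6,L7,L8}
  DF⁺ = {L2,L3,L8,L9}

Answer: ["L2", "L3", "L8", "L9"]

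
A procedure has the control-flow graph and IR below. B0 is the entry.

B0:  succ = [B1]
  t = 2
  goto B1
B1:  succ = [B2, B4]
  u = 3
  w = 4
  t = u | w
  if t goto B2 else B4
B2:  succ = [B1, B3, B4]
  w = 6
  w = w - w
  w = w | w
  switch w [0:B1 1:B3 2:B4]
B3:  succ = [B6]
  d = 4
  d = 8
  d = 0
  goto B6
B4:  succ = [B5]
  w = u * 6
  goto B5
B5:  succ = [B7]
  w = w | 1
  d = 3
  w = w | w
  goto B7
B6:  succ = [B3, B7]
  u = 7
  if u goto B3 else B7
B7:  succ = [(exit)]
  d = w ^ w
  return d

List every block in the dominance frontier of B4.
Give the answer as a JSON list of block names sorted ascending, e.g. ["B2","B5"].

idom tree: B1←B0 B2←B1 B3←B2 B4←B1 B5←B4 B6←B3 B7←B1
Dom∩ at merges:
  B1: preds {B0,B2}: {B0} ∩ {B0,B1,B2} = {B0}; idom=B0
  B3: preds {B2,B6}: {B0,B1,B2} ∩ {B0,B1,B2,B3,B6} = {B0,B1,B2}; idom=B2
  B4: preds {B1,B2}: {B0,B1} ∩ {B0,B1,B2} = {B0,B1}; idom=B1
  B7: preds {B5,B6}: {B0,B1,B4,B5} ∩ {B0,B1,B2,B3,B6} = {B0,B1}; idom=B1

DF derivation:
  join B1 pred B0: · stop@B0
  join B1 pred B2: B2→B1 stop@B0
  join B3 pred B2: · stop@B2
  join B3 pred B6: B6→B3 stop@B2
  join B4 pred B1: · stop@B1
  join B4 pred B2: B2 stop@B1
  join B7 pred B5: B5→B4 stop@B1
  join B7 pred B6: B6→B3→B2 stop@B1
  B0: DF=∅
  B1: DF={B1}
  B2: DF={B1,B4,B7}
  B3: DF={B3,B7}
  B4: DF={B7}
  B5: DF={B7}
  B6: DF={B3,B7}
  B7: DF=∅

DF(B4) = ["B7"]

Answer: ["B7"]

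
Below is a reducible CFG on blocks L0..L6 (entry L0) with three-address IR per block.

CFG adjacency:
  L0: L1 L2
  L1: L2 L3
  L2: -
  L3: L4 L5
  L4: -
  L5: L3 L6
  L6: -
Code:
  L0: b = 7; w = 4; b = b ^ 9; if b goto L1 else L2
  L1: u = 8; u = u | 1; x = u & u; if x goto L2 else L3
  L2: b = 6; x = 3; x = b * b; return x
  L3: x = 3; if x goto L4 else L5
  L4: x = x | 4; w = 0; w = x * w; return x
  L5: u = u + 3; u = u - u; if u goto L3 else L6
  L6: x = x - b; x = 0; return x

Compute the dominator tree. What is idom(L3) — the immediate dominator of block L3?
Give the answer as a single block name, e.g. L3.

Answer: L1

Working:
idom tree: L1←L0 L2←L0 L3←L1 L4←L3 L5←L3 L6←L5
Join-block Dom:
  L2: preds {L0,L1}: {L0} ∩ {L0,L1} = {L0}; idom=L0
  L3: preds {L1,L5}: {L0,L1} ∩ {L0,L1,L3,L5} = {L0,L1}; idom=L1

idom(L3) = L1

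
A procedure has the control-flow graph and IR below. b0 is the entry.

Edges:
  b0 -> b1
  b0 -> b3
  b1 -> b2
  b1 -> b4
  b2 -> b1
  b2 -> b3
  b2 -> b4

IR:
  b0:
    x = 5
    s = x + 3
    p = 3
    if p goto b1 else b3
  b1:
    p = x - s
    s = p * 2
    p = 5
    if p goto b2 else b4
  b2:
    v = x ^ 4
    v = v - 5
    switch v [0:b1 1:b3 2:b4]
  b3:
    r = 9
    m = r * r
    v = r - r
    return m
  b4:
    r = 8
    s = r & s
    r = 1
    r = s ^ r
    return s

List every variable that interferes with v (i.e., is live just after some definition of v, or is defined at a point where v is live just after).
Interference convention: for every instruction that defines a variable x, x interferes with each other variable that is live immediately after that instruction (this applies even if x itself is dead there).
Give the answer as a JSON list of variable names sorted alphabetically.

def/use:
  b0: {p,s,x} / ∅
  b1: {p,s} / {s,x}
  b2: {v} / {x}
  b3: {m,r,v} / ∅
  b4: {r,s} / {s}

Live sets:
  b0 li=∅ lo={s,x}
  b1 li={s,x} lo={s,x}
  b2 li={s,x} lo={s,x}
  b3 li=∅ lo=∅
  b4 li={s} lo=∅

Conflict graph:
  m: {r,v}
  p: {s,x}
  r: {m,s}
  s: {p,r,v,x}
  v: {m,s,x}
  x: {p,s,v}

N(v) = ["m", "s", "x"]

Answer: ["m", "s", "x"]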